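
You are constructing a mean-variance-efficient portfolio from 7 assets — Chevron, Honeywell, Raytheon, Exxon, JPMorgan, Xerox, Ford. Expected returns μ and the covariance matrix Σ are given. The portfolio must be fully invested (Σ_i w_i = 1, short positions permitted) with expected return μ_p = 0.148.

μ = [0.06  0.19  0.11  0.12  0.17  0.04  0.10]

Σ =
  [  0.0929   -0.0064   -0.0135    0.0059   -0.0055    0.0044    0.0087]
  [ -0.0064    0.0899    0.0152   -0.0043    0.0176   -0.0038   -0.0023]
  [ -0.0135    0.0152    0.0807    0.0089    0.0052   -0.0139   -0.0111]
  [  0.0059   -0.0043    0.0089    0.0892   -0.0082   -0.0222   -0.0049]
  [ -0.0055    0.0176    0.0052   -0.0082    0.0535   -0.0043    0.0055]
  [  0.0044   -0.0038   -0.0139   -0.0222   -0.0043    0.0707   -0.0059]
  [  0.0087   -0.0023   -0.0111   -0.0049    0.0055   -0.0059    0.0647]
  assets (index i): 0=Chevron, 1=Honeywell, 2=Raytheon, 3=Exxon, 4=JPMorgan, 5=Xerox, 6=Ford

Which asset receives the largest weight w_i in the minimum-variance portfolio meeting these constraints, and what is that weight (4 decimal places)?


JPMorgan (0.3602)

u=Σ⁻¹μ = [0.7326  1.5995  1.3385  2.0630  2.8745  1.8433  1.8136]
v=Σ⁻¹𝟙 = [10.6142  7.9274  16.5338  18.3877  18.4640  25.6687  19.3108]
a=μᵀu=1.486420  b=𝟙ᵀu=12.265017  c=𝟙ᵀv=116.906665  D=ac−b²=23.341725
λ₁=(c·0.148−b)/D = (116.906665·0.148−12.265017)/23.341725 = 0.215801
λ₂=(a−b·0.148)/D = (1.486420−12.265017·0.148)/23.341725 = -0.014086
w* = 0.215801·u + -0.014086·v:
  w_0 = 0.215801·0.7326 + -0.014086·10.6142 = 0.0086  (Chevron)
  w_1 = 0.215801·1.5995 + -0.014086·7.9274 = 0.2335  (Honeywell)
  w_2 = 0.215801·1.3385 + -0.014086·16.5338 = 0.0560  (Raytheon)
  w_3 = 0.215801·2.0630 + -0.014086·18.3877 = 0.1862  (Exxon)
  w_4 = 0.215801·2.8745 + -0.014086·18.4640 = 0.3602  (JPMorgan)
  w_5 = 0.215801·1.8433 + -0.014086·25.6687 = 0.0362  (Xerox)
  w_6 = 0.215801·1.8136 + -0.014086·19.3108 = 0.1193  (Ford)
Σw_i=1.0000  μᵀw=0.1480
σ²=wᵀΣw=λ₁·μ_p+λ₂ = 0.215801·0.148 + -0.014086 = 0.017852 ≈ 0.0179


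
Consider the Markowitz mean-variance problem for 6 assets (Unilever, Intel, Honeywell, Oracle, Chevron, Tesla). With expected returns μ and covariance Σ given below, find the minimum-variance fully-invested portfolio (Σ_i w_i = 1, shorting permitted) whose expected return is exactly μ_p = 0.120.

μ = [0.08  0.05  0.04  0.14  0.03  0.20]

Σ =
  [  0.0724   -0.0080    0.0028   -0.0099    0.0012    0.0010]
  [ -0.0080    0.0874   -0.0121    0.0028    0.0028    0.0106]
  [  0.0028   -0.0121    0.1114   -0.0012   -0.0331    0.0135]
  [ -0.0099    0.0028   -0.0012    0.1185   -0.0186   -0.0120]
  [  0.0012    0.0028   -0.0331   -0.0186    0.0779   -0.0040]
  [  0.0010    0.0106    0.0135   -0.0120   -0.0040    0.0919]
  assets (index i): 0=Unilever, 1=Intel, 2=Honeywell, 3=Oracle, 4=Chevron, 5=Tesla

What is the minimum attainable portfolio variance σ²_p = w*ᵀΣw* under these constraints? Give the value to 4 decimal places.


p=Σ⁻¹μ = [1.3120  0.3804  0.4160  1.6863  1.0499  2.3229]
q=Σ⁻¹𝟙 = [16.0400  12.7107  15.6595  14.1868  22.6763  9.7799]
a=μᵀp=0.872781  b=𝟙ᵀp=7.167533  c=𝟙ᵀq=91.053241  D=ac−b²=28.095984
λ₁=(c·0.120−b)/D = (91.053241·0.120−7.167533)/28.095984 = 0.133786
λ₂=(a−b·0.120)/D = (0.872781−7.167533·0.120)/28.095984 = 0.000451
w* = 0.133786·p + 0.000451·q:
  w_0 = 0.133786·1.3120 + 0.000451·16.0400 = 0.1828  (Unilever)
  w_1 = 0.133786·0.3804 + 0.000451·12.7107 = 0.0566  (Intel)
  w_2 = 0.133786·0.4160 + 0.000451·15.6595 = 0.0627  (Honeywell)
  w_3 = 0.133786·1.6863 + 0.000451·14.1868 = 0.2320  (Oracle)
  w_4 = 0.133786·1.0499 + 0.000451·22.6763 = 0.1507  (Chevron)
  w_5 = 0.133786·2.3229 + 0.000451·9.7799 = 0.3152  (Tesla)
Σw_i=1.0000  μᵀw=0.1200
σ²=wᵀΣw=λ₁·μ_p+λ₂ = 0.133786·0.120 + 0.000451 = 0.016506 ≈ 0.0165

0.0165


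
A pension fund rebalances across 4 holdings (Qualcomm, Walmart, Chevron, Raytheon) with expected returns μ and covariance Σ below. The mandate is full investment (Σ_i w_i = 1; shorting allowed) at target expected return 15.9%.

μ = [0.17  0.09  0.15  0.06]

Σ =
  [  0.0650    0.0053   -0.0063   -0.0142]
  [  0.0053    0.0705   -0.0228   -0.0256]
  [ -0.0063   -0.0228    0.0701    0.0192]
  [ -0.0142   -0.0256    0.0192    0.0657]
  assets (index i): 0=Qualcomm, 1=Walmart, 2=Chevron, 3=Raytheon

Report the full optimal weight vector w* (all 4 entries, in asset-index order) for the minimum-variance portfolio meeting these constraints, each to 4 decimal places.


u=Σ⁻¹μ = [3.0603  2.5862  2.7705  1.7728]
v=Σ⁻¹𝟙 = [20.3737  27.6504  18.2223  25.0729]
a=μᵀu=1.274949  b=𝟙ᵀu=10.189780  c=𝟙ᵀv=91.319271  D=ac−b²=12.595805
λ₁=(c·0.159−b)/D = (91.319271·0.159−10.189780)/12.595805 = 0.343764
λ₂=(a−b·0.159)/D = (1.274949−10.189780·0.159)/12.595805 = -0.027408
w* = 0.343764·u + -0.027408·v:
  w_0 = 0.343764·3.0603 + -0.027408·20.3737 = 0.4936  (Qualcomm)
  w_1 = 0.343764·2.5862 + -0.027408·27.6504 = 0.1312  (Walmart)
  w_2 = 0.343764·2.7705 + -0.027408·18.2223 = 0.4529  (Chevron)
  w_3 = 0.343764·1.7728 + -0.027408·25.0729 = -0.0778  (Raytheon)
Σw_i=1.0000  μᵀw=0.1590
σ²=wᵀΣw=λ₁·μ_p+λ₂ = 0.343764·0.159 + -0.027408 = 0.027250 ≈ 0.0273

0.4936  0.1312  0.4529  -0.0778


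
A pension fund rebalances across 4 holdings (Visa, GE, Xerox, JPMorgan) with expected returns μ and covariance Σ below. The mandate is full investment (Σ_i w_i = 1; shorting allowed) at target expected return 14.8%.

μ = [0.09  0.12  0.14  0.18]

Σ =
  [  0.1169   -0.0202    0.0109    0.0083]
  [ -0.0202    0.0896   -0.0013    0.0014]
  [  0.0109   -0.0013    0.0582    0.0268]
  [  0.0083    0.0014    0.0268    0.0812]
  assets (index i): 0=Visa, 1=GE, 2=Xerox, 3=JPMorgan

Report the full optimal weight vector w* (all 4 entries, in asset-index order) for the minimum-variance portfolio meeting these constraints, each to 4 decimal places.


0.0714  0.2421  0.2761  0.4104

x=Σ⁻¹μ = [0.7722  1.5110  1.5592  1.5972]
y=Σ⁻¹𝟙 = [9.1871  13.3042  12.5301  7.0112]
a=μᵀx=0.756597  b=𝟙ᵀx=5.439584  c=𝟙ᵀy=42.032657  D=ac−b²=2.212697
λ₁=(c·0.148−b)/D = (42.032657·0.148−5.439584)/2.212697 = 0.353076
λ₂=(a−b·0.148)/D = (0.756597−5.439584·0.148)/2.212697 = -0.021902
w* = 0.353076·x + -0.021902·y:
  w_0 = 0.353076·0.7722 + -0.021902·9.1871 = 0.0714  (Visa)
  w_1 = 0.353076·1.5110 + -0.021902·13.3042 = 0.2421  (GE)
  w_2 = 0.353076·1.5592 + -0.021902·12.5301 = 0.2761  (Xerox)
  w_3 = 0.353076·1.5972 + -0.021902·7.0112 = 0.4104  (JPMorgan)
Σw_i=1.0000  μᵀw=0.1480
σ²=wᵀΣw=λ₁·μ_p+λ₂ = 0.353076·0.148 + -0.021902 = 0.030354 ≈ 0.0304


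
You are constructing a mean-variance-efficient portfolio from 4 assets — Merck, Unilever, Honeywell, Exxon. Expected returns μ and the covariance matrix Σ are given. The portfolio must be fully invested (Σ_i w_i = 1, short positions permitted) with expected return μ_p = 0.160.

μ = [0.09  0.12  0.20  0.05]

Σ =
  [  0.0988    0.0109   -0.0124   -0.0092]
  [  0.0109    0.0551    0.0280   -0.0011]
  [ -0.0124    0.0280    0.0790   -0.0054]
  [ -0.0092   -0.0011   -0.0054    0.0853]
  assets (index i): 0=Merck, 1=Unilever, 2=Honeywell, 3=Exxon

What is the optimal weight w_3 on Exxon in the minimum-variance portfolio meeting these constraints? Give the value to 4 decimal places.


g=Σ⁻¹μ = [1.2430  0.6503  2.5572  0.8905]
h=Σ⁻¹𝟙 = [11.7989  10.0454  11.8985  13.8787]
a=μᵀg=0.745863  b=𝟙ᵀg=5.340978  c=𝟙ᵀh=47.621446  D=ac−b²=6.993012
λ₁=(c·0.160−b)/D = (47.621446·0.160−5.340978)/6.993012 = 0.325819
λ₂=(a−b·0.160)/D = (0.745863−5.340978·0.160)/6.993012 = -0.015543
w* = 0.325819·g + -0.015543·h:
  w_0 = 0.325819·1.2430 + -0.015543·11.7989 = 0.2216  (Merck)
  w_1 = 0.325819·0.6503 + -0.015543·10.0454 = 0.0557  (Unilever)
  w_2 = 0.325819·2.5572 + -0.015543·11.8985 = 0.6482  (Honeywell)
  w_3 = 0.325819·0.8905 + -0.015543·13.8787 = 0.0744  (Exxon)
Σw_i=1.0000  μᵀw=0.1600
σ²=wᵀΣw=λ₁·μ_p+λ₂ = 0.325819·0.160 + -0.015543 = 0.036588 ≈ 0.0366

0.0744


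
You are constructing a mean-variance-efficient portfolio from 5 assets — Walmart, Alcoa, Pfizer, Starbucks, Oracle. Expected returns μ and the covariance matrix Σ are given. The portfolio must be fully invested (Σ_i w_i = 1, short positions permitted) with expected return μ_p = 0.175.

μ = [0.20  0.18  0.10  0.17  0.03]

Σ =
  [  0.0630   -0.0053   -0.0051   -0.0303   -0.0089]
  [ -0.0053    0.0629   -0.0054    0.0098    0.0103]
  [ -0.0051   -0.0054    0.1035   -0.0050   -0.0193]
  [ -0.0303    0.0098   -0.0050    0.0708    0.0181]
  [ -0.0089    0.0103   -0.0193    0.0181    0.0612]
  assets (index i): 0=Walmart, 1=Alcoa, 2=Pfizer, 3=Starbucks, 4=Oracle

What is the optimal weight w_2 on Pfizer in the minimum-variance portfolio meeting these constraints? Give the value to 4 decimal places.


0.1111

g=Σ⁻¹μ = [5.7471  2.7678  1.6179  4.5884  0.0133]
h=Σ⁻¹𝟙 = [31.5810  13.6429  16.2038  22.5284  17.0836]
a=μᵀg=2.589854  b=𝟙ᵀg=14.734624  c=𝟙ᵀh=101.039636  D=ac−b²=44.568768
λ₁=(c·0.175−b)/D = (101.039636·0.175−14.734624)/44.568768 = 0.066130
λ₂=(a−b·0.175)/D = (2.589854−14.734624·0.175)/44.568768 = 0.000253
w* = 0.066130·g + 0.000253·h:
  w_0 = 0.066130·5.7471 + 0.000253·31.5810 = 0.3881  (Walmart)
  w_1 = 0.066130·2.7678 + 0.000253·13.6429 = 0.1865  (Alcoa)
  w_2 = 0.066130·1.6179 + 0.000253·16.2038 = 0.1111  (Pfizer)
  w_3 = 0.066130·4.5884 + 0.000253·22.5284 = 0.3091  (Starbucks)
  w_4 = 0.066130·0.0133 + 0.000253·17.0836 = 0.0052  (Oracle)
Σw_i=1.0000  μᵀw=0.1750
σ²=wᵀΣw=λ₁·μ_p+λ₂ = 0.066130·0.175 + 0.000253 = 0.011826 ≈ 0.0118


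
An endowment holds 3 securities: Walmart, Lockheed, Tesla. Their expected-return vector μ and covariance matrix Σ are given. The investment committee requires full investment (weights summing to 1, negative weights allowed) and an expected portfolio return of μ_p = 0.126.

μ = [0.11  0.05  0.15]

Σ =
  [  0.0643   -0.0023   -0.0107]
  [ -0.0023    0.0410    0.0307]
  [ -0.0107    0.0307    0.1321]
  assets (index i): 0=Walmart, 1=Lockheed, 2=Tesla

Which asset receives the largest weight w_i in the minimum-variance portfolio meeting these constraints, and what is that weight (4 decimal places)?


g=Σ⁻¹μ = [1.9244  0.4365  1.1899]
h=Σ⁻¹𝟙 = [16.9751  22.5727  3.6991]
a=μᵀg=0.411994  b=𝟙ᵀg=3.550759  c=𝟙ᵀh=43.246872  D=ac−b²=5.209548
λ₁=(c·0.126−b)/D = (43.246872·0.126−3.550759)/5.209548 = 0.364398
λ₂=(a−b·0.126)/D = (0.411994−3.550759·0.126)/5.209548 = -0.006796
w* = 0.364398·g + -0.006796·h:
  w_0 = 0.364398·1.9244 + -0.006796·16.9751 = 0.5859  (Walmart)
  w_1 = 0.364398·0.4365 + -0.006796·22.5727 = 0.0056  (Lockheed)
  w_2 = 0.364398·1.1899 + -0.006796·3.6991 = 0.4085  (Tesla)
Σw_i=1.0000  μᵀw=0.1260
σ²=wᵀΣw=λ₁·μ_p+λ₂ = 0.364398·0.126 + -0.006796 = 0.039119 ≈ 0.0391

Walmart (0.5859)


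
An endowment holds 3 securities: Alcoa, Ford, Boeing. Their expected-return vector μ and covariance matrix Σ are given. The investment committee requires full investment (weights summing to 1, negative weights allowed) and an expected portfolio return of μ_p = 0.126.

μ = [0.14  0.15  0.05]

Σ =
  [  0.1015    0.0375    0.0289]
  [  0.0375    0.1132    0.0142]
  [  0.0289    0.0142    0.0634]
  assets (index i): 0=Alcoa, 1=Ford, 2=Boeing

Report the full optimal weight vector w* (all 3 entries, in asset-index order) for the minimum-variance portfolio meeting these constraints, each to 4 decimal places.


0.3872  0.4116  0.2013

x=Σ⁻¹μ = [0.9810  0.9849  0.1209]
y=Σ⁻¹𝟙 = [4.0881  5.9006  12.5878]
a=μᵀx=0.291126  b=𝟙ᵀx=2.086813  c=𝟙ᵀy=22.576487  D=ac−b²=2.217801
λ₁=(c·0.126−b)/D = (22.576487·0.126−2.086813)/2.217801 = 0.341701
λ₂=(a−b·0.126)/D = (0.291126−2.086813·0.126)/2.217801 = 0.012709
w* = 0.341701·x + 0.012709·y:
  w_0 = 0.341701·0.9810 + 0.012709·4.0881 = 0.3872  (Alcoa)
  w_1 = 0.341701·0.9849 + 0.012709·5.9006 = 0.4116  (Ford)
  w_2 = 0.341701·0.1209 + 0.012709·12.5878 = 0.2013  (Boeing)
Σw_i=1.0000  μᵀw=0.1260
σ²=wᵀΣw=λ₁·μ_p+λ₂ = 0.341701·0.126 + 0.012709 = 0.055764 ≈ 0.0558


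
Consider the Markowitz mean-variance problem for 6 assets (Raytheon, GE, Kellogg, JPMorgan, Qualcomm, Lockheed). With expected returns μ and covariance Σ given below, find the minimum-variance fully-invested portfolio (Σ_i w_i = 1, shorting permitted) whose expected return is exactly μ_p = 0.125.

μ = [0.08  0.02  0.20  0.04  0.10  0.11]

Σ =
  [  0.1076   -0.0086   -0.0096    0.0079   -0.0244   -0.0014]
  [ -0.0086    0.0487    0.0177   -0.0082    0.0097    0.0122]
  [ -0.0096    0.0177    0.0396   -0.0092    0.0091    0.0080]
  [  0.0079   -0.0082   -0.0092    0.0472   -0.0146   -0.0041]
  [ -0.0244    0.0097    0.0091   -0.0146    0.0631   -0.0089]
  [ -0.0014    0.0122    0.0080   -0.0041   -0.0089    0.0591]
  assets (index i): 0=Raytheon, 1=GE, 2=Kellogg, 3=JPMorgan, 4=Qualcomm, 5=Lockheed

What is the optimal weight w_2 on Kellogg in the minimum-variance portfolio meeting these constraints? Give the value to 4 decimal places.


0.3462

u=Σ⁻¹μ = [1.5201  -2.0846  5.9070  2.3253  2.4699  2.0613]
v=Σ⁻¹𝟙 = [16.1608  10.9667  22.2040  34.9771  27.9349  18.6671]
a=μᵀu=1.828052  b=𝟙ᵀu=12.198948  c=𝟙ᵀv=130.910515  D=ac−b²=90.496841
λ₁=(c·0.125−b)/D = (130.910515·0.125−12.198948)/90.496841 = 0.046022
λ₂=(a−b·0.125)/D = (1.828052−12.198948·0.125)/90.496841 = 0.003350
w* = 0.046022·u + 0.003350·v:
  w_0 = 0.046022·1.5201 + 0.003350·16.1608 = 0.1241  (Raytheon)
  w_1 = 0.046022·-2.0846 + 0.003350·10.9667 = -0.0592  (GE)
  w_2 = 0.046022·5.9070 + 0.003350·22.2040 = 0.3462  (Kellogg)
  w_3 = 0.046022·2.3253 + 0.003350·34.9771 = 0.2242  (JPMorgan)
  w_4 = 0.046022·2.4699 + 0.003350·27.9349 = 0.2073  (Qualcomm)
  w_5 = 0.046022·2.0613 + 0.003350·18.6671 = 0.1574  (Lockheed)
Σw_i=1.0000  μᵀw=0.1250
σ²=wᵀΣw=λ₁·μ_p+λ₂ = 0.046022·0.125 + 0.003350 = 0.009103 ≈ 0.0091


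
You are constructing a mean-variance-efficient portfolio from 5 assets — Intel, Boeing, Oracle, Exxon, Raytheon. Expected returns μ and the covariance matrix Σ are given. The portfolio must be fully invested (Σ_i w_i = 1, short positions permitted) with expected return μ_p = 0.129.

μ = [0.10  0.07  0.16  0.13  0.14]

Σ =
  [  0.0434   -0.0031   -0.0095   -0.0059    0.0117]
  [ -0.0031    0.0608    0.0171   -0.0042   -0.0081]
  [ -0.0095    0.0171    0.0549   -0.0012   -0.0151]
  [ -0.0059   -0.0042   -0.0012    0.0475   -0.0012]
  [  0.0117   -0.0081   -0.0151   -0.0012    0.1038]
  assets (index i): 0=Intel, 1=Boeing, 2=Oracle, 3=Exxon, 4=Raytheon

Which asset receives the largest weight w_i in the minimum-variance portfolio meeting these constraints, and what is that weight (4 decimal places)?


g=Σ⁻¹μ = [3.1928  0.7012  3.7697  3.3319  1.6305]
h=Σ⁻¹𝟙 = [29.6825  15.0175  22.2911  26.9088  11.0139]
a=μᵀg=1.632937  b=𝟙ᵀg=12.626146  c=𝟙ᵀh=104.913838  D=ac−b²=11.898172
λ₁=(c·0.129−b)/D = (104.913838·0.129−12.626146)/11.898172 = 0.076292
λ₂=(a−b·0.129)/D = (1.632937−12.626146·0.129)/11.898172 = 0.000350
w* = 0.076292·g + 0.000350·h:
  w_0 = 0.076292·3.1928 + 0.000350·29.6825 = 0.2540  (Intel)
  w_1 = 0.076292·0.7012 + 0.000350·15.0175 = 0.0588  (Boeing)
  w_2 = 0.076292·3.7697 + 0.000350·22.2911 = 0.2954  (Oracle)
  w_3 = 0.076292·3.3319 + 0.000350·26.9088 = 0.2636  (Exxon)
  w_4 = 0.076292·1.6305 + 0.000350·11.0139 = 0.1282  (Raytheon)
Σw_i=1.0000  μᵀw=0.1290
σ²=wᵀΣw=λ₁·μ_p+λ₂ = 0.076292·0.129 + 0.000350 = 0.010192 ≈ 0.0102

Oracle (0.2954)


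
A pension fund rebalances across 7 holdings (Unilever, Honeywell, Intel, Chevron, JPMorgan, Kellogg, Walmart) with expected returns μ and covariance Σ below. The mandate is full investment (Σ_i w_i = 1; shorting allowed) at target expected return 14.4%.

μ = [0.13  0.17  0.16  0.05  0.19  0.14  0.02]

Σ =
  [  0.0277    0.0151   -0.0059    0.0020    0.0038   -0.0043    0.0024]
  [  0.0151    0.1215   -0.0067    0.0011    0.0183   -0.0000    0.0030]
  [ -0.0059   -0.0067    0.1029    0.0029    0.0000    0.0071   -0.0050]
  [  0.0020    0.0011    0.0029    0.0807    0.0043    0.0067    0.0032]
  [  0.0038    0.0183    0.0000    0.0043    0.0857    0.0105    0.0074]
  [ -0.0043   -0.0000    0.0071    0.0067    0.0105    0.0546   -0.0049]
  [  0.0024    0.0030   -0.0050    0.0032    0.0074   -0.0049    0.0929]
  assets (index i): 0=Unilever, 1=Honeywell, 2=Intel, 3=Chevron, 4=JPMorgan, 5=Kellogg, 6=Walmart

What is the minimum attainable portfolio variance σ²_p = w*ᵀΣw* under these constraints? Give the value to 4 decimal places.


0.0125

u=Σ⁻¹μ = [4.8414  0.6539  1.7118  0.1393  1.5449  2.4231  0.1612]
v=Σ⁻¹𝟙 = [37.3754  2.9893  11.0375  8.7615  5.7481  18.5865  10.5169]
a=μᵀu=1.657401  b=𝟙ᵀu=11.475642  c=𝟙ᵀv=95.015164  D=ac−b²=25.787916
λ₁=(c·0.144−b)/D = (95.015164·0.144−11.475642)/25.787916 = 0.085565
λ₂=(a−b·0.144)/D = (1.657401−11.475642·0.144)/25.787916 = 0.000190
w* = 0.085565·u + 0.000190·v:
  w_0 = 0.085565·4.8414 + 0.000190·37.3754 = 0.4214  (Unilever)
  w_1 = 0.085565·0.6539 + 0.000190·2.9893 = 0.0565  (Honeywell)
  w_2 = 0.085565·1.7118 + 0.000190·11.0375 = 0.1486  (Intel)
  w_3 = 0.085565·0.1393 + 0.000190·8.7615 = 0.0136  (Chevron)
  w_4 = 0.085565·1.5449 + 0.000190·5.7481 = 0.1333  (JPMorgan)
  w_5 = 0.085565·2.4231 + 0.000190·18.5865 = 0.2109  (Kellogg)
  w_6 = 0.085565·0.1612 + 0.000190·10.5169 = 0.0158  (Walmart)
Σw_i=1.0000  μᵀw=0.1440
σ²=wᵀΣw=λ₁·μ_p+λ₂ = 0.085565·0.144 + 0.000190 = 0.012512 ≈ 0.0125


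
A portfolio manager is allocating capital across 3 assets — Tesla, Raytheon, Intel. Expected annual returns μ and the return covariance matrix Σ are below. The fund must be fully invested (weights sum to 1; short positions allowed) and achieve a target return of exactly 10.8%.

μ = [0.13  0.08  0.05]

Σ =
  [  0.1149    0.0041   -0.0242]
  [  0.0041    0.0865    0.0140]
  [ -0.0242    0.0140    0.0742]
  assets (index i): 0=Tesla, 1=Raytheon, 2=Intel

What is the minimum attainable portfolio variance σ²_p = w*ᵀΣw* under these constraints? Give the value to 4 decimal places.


u=Σ⁻¹μ = [1.3101  0.7061  0.9679]
v=Σ⁻¹𝟙 = [11.7075  8.4650  15.6983]
a=μᵀu=0.275194  b=𝟙ᵀu=2.984089  c=𝟙ᵀv=35.870775  D=ac−b²=0.966636
λ₁=(c·0.108−b)/D = (35.870775·0.108−2.984089)/0.966636 = 0.920672
λ₂=(a−b·0.108)/D = (0.275194−2.984089·0.108)/0.966636 = -0.048713
w* = 0.920672·u + -0.048713·v:
  w_0 = 0.920672·1.3101 + -0.048713·11.7075 = 0.6358  (Tesla)
  w_1 = 0.920672·0.7061 + -0.048713·8.4650 = 0.2377  (Raytheon)
  w_2 = 0.920672·0.9679 + -0.048713·15.6983 = 0.1264  (Intel)
Σw_i=1.0000  μᵀw=0.1080
σ²=wᵀΣw=λ₁·μ_p+λ₂ = 0.920672·0.108 + -0.048713 = 0.050720 ≈ 0.0507

0.0507


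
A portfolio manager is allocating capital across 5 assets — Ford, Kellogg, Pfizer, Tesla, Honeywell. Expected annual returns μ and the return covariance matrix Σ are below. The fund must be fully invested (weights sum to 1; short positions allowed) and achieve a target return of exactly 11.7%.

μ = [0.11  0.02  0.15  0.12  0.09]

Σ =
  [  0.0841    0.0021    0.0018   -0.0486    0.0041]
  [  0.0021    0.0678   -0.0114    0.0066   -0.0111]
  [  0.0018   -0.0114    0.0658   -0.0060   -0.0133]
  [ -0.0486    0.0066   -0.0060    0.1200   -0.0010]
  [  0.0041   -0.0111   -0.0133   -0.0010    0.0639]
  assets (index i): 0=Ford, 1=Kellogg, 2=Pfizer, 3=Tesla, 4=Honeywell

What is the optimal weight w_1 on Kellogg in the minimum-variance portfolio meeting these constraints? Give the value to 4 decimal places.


x=Σ⁻¹μ = [2.3092  0.8600  2.9691  2.0536  2.0598]
y=Σ⁻¹𝟙 = [19.1947  20.4837  24.4295  16.3964  23.3174]
a=μᵀx=1.148383  b=𝟙ᵀx=10.251646  c=𝟙ᵀy=103.821647  D=ac−b²=14.130814
λ₁=(c·0.117−b)/D = (103.821647·0.117−10.251646)/14.130814 = 0.134139
λ₂=(a−b·0.117)/D = (1.148383−10.251646·0.117)/14.130814 = -0.003613
w* = 0.134139·x + -0.003613·y:
  w_0 = 0.134139·2.3092 + -0.003613·19.1947 = 0.2404  (Ford)
  w_1 = 0.134139·0.8600 + -0.003613·20.4837 = 0.0413  (Kellogg)
  w_2 = 0.134139·2.9691 + -0.003613·24.4295 = 0.3100  (Pfizer)
  w_3 = 0.134139·2.0536 + -0.003613·16.3964 = 0.2162  (Tesla)
  w_4 = 0.134139·2.0598 + -0.003613·23.3174 = 0.1920  (Honeywell)
Σw_i=1.0000  μᵀw=0.1170
σ²=wᵀΣw=λ₁·μ_p+λ₂ = 0.134139·0.117 + -0.003613 = 0.012081 ≈ 0.0121

0.0413


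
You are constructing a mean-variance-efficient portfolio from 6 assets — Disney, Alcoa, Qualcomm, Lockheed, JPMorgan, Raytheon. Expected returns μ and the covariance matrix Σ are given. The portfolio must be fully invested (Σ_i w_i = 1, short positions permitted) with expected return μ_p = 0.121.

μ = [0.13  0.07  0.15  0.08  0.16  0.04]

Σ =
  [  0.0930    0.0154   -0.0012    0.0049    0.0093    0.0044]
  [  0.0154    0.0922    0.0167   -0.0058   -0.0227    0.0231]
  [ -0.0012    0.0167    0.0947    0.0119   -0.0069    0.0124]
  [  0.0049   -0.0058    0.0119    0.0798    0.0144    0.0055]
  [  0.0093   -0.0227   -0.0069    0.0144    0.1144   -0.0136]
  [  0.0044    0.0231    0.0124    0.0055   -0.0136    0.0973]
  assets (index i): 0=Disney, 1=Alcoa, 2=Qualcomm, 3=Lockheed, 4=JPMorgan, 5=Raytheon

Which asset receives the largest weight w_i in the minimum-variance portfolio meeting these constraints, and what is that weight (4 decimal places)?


g=Σ⁻¹μ = [1.1273  0.6452  1.5079  0.4730  1.4897  0.1963]
h=Σ⁻¹𝟙 = [7.4211  9.4150  7.5721  9.2622  10.2058  7.6446]
a=μᵀg=0.701935  b=𝟙ᵀg=5.439301  c=𝟙ᵀh=51.520867  D=ac−b²=6.578297
λ₁=(c·0.121−b)/D = (51.520867·0.121−5.439301)/6.578297 = 0.120810
λ₂=(a−b·0.121)/D = (0.701935−5.439301·0.121)/6.578297 = 0.006655
w* = 0.120810·g + 0.006655·h:
  w_0 = 0.120810·1.1273 + 0.006655·7.4211 = 0.1856  (Disney)
  w_1 = 0.120810·0.6452 + 0.006655·9.4150 = 0.1406  (Alcoa)
  w_2 = 0.120810·1.5079 + 0.006655·7.5721 = 0.2326  (Qualcomm)
  w_3 = 0.120810·0.4730 + 0.006655·9.2622 = 0.1188  (Lockheed)
  w_4 = 0.120810·1.4897 + 0.006655·10.2058 = 0.2479  (JPMorgan)
  w_5 = 0.120810·0.1963 + 0.006655·7.6446 = 0.0746  (Raytheon)
Σw_i=1.0000  μᵀw=0.1210
σ²=wᵀΣw=λ₁·μ_p+λ₂ = 0.120810·0.121 + 0.006655 = 0.021273 ≈ 0.0213

JPMorgan (0.2479)


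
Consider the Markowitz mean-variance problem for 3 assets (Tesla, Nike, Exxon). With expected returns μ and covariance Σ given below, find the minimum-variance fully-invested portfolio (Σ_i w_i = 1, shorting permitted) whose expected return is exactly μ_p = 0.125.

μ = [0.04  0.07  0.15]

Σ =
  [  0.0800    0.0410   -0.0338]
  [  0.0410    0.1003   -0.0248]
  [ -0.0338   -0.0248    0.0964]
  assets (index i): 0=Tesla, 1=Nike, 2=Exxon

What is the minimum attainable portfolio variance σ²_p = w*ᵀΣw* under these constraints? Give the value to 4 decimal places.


p=Σ⁻¹μ = [0.9685  0.8231  2.1073]
q=Σ⁻¹𝟙 = [16.0978  7.8496  18.0371]
a=μᵀp=0.412457  b=𝟙ᵀp=3.898940  c=𝟙ᵀq=41.984393  D=ac−b²=2.115040
λ₁=(c·0.125−b)/D = (41.984393·0.125−3.898940)/2.115040 = 0.637864
λ₂=(a−b·0.125)/D = (0.412457−3.898940·0.125)/2.115040 = -0.035418
w* = 0.637864·p + -0.035418·q:
  w_0 = 0.637864·0.9685 + -0.035418·16.0978 = 0.0477  (Tesla)
  w_1 = 0.637864·0.8231 + -0.035418·7.8496 = 0.2470  (Nike)
  w_2 = 0.637864·2.1073 + -0.035418·18.0371 = 0.7054  (Exxon)
Σw_i=1.0000  μᵀw=0.1250
σ²=wᵀΣw=λ₁·μ_p+λ₂ = 0.637864·0.125 + -0.035418 = 0.044315 ≈ 0.0443

0.0443


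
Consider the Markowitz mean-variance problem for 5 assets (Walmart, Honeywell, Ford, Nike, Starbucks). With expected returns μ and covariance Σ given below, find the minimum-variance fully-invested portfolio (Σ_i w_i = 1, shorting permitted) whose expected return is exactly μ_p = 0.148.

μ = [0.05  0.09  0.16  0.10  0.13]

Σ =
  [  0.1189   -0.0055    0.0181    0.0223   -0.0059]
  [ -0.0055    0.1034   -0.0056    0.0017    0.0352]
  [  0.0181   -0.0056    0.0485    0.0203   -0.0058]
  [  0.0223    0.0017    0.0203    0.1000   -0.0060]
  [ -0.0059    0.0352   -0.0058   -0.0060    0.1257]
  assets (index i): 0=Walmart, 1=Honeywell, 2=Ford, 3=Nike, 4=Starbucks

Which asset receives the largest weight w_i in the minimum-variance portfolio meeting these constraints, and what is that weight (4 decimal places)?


u=Σ⁻¹μ = [-0.0820  0.6990  3.3707  0.3827  1.0084]
v=Σ⁻¹𝟙 = [5.3712  8.4953  18.1691  5.3849  6.9240]
a=μᵀu=0.767484  b=𝟙ᵀu=5.378797  c=𝟙ᵀv=44.344428  D=ac−b²=5.102179
λ₁=(c·0.148−b)/D = (44.344428·0.148−5.378797)/5.102179 = 0.232093
λ₂=(a−b·0.148)/D = (0.767484−5.378797·0.148)/5.102179 = -0.005601
w* = 0.232093·u + -0.005601·v:
  w_0 = 0.232093·-0.0820 + -0.005601·5.3712 = -0.0491  (Walmart)
  w_1 = 0.232093·0.6990 + -0.005601·8.4953 = 0.1147  (Honeywell)
  w_2 = 0.232093·3.3707 + -0.005601·18.1691 = 0.6805  (Ford)
  w_3 = 0.232093·0.3827 + -0.005601·5.3849 = 0.0586  (Nike)
  w_4 = 0.232093·1.0084 + -0.005601·6.9240 = 0.1953  (Starbucks)
Σw_i=1.0000  μᵀw=0.1480
σ²=wᵀΣw=λ₁·μ_p+λ₂ = 0.232093·0.148 + -0.005601 = 0.028749 ≈ 0.0287

Ford (0.6805)


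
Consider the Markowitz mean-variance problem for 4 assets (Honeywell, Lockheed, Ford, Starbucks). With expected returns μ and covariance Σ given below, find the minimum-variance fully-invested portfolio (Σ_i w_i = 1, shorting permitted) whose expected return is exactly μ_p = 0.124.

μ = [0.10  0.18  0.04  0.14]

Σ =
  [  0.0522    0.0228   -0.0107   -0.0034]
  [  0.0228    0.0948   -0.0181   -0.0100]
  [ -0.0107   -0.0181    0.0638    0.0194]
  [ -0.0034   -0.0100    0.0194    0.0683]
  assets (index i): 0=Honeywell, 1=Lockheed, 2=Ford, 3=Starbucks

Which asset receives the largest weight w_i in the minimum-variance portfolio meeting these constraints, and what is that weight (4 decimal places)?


u=Σ⁻¹μ = [1.3611  1.9439  0.7402  2.1919]
v=Σ⁻¹𝟙 = [18.9937  10.7302  18.2637  11.9702]
a=μᵀu=0.822493  b=𝟙ᵀu=6.237177  c=𝟙ᵀv=59.957826  D=ac−b²=10.412536
λ₁=(c·0.124−b)/D = (59.957826·0.124−6.237177)/10.412536 = 0.115015
λ₂=(a−b·0.124)/D = (0.822493−6.237177·0.124)/10.412536 = 0.004714
w* = 0.115015·u + 0.004714·v:
  w_0 = 0.115015·1.3611 + 0.004714·18.9937 = 0.2461  (Honeywell)
  w_1 = 0.115015·1.9439 + 0.004714·10.7302 = 0.2742  (Lockheed)
  w_2 = 0.115015·0.7402 + 0.004714·18.2637 = 0.1712  (Ford)
  w_3 = 0.115015·2.1919 + 0.004714·11.9702 = 0.3085  (Starbucks)
Σw_i=1.0000  μᵀw=0.1240
σ²=wᵀΣw=λ₁·μ_p+λ₂ = 0.115015·0.124 + 0.004714 = 0.018976 ≈ 0.0190

Starbucks (0.3085)


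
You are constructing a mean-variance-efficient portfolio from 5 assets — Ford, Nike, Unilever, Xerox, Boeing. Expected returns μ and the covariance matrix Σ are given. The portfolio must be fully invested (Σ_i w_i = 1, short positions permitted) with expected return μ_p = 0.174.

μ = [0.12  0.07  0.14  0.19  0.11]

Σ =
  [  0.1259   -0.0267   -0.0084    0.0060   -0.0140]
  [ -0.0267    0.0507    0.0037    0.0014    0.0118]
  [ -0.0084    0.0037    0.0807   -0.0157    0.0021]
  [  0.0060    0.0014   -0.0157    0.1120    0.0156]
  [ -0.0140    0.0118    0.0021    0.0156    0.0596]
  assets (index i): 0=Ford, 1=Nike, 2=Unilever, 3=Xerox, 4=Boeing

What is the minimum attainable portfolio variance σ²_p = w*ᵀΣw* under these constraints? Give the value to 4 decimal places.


0.0448

u=Σ⁻¹μ = [1.5161  1.6631  2.1123  1.7021  1.3525]
v=Σ⁻¹𝟙 = [14.8921  23.2732  14.0893  7.9930  13.0803]
a=μᵀu=1.066255  b=𝟙ᵀu=8.346168  c=𝟙ᵀv=73.327797  D=ac−b²=8.527602
λ₁=(c·0.174−b)/D = (73.327797·0.174−8.346168)/8.527602 = 0.517481
λ₂=(a−b·0.174)/D = (1.066255−8.346168·0.174)/8.527602 = -0.045262
w* = 0.517481·u + -0.045262·v:
  w_0 = 0.517481·1.5161 + -0.045262·14.8921 = 0.1105  (Ford)
  w_1 = 0.517481·1.6631 + -0.045262·23.2732 = -0.1928  (Nike)
  w_2 = 0.517481·2.1123 + -0.045262·14.0893 = 0.4554  (Unilever)
  w_3 = 0.517481·1.7021 + -0.045262·7.9930 = 0.5190  (Xerox)
  w_4 = 0.517481·1.3525 + -0.045262·13.0803 = 0.1079  (Boeing)
Σw_i=1.0000  μᵀw=0.1740
σ²=wᵀΣw=λ₁·μ_p+λ₂ = 0.517481·0.174 + -0.045262 = 0.044779 ≈ 0.0448


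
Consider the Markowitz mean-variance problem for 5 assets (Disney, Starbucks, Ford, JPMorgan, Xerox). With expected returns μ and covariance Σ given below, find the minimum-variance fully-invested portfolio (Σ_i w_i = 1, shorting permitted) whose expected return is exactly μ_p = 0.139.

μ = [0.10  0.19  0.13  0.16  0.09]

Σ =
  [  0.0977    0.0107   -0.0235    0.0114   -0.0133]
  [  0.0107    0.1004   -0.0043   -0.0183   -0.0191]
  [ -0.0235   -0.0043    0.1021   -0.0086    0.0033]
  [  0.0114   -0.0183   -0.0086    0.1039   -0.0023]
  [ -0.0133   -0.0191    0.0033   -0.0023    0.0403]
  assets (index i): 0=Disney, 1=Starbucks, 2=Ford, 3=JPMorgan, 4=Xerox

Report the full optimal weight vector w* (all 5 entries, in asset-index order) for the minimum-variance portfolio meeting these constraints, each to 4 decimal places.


0.0851  0.2813  0.1446  0.2034  0.2856

g=Σ⁻¹μ = [1.4312  2.9869  1.7768  2.1468  4.0983]
h=Σ⁻¹𝟙 = [15.2189  18.6314  13.9598  13.2392  38.2793]
a=μᵀg=1.653961  b=𝟙ᵀg=12.440050  c=𝟙ᵀh=99.328644  D=ac−b²=9.530847
λ₁=(c·0.139−b)/D = (99.328644·0.139−12.440050)/9.530847 = 0.143390
λ₂=(a−b·0.139)/D = (1.653961−12.440050·0.139)/9.530847 = -0.007891
w* = 0.143390·g + -0.007891·h:
  w_0 = 0.143390·1.4312 + -0.007891·15.2189 = 0.0851  (Disney)
  w_1 = 0.143390·2.9869 + -0.007891·18.6314 = 0.2813  (Starbucks)
  w_2 = 0.143390·1.7768 + -0.007891·13.9598 = 0.1446  (Ford)
  w_3 = 0.143390·2.1468 + -0.007891·13.2392 = 0.2034  (JPMorgan)
  w_4 = 0.143390·4.0983 + -0.007891·38.2793 = 0.2856  (Xerox)
Σw_i=1.0000  μᵀw=0.1390
σ²=wᵀΣw=λ₁·μ_p+λ₂ = 0.143390·0.139 + -0.007891 = 0.012040 ≈ 0.0120


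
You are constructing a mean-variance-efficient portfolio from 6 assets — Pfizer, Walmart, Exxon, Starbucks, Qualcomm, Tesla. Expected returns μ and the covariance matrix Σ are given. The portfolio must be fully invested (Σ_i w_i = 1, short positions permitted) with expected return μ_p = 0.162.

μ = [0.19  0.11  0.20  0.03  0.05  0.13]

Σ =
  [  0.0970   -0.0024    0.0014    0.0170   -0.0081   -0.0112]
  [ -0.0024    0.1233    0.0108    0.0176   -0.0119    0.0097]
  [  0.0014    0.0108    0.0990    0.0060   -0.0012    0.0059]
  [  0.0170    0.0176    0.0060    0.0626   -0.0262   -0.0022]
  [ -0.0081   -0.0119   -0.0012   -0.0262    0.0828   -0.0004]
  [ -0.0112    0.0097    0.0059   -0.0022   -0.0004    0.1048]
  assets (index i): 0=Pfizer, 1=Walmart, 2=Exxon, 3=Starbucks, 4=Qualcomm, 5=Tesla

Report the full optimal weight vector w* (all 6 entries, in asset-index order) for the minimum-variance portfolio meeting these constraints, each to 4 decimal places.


0.3341  0.1138  0.2815  -0.0406  0.1192  0.1920

p=Σ⁻¹μ = [2.1924  0.7718  1.8431  -0.0707  0.9399  1.3017]
q=Σ⁻¹𝟙 = [9.7418  5.9656  7.7599  19.7590  20.3011  10.0863]
a=μᵀp=1.084168  b=𝟙ᵀp=6.978195  c=𝟙ᵀq=73.613803  D=ac−b²=31.114539
λ₁=(c·0.162−b)/D = (73.613803·0.162−6.978195)/31.114539 = 0.159001
λ₂=(a−b·0.162)/D = (1.084168−6.978195·0.162)/31.114539 = -0.001488
w* = 0.159001·p + -0.001488·q:
  w_0 = 0.159001·2.1924 + -0.001488·9.7418 = 0.3341  (Pfizer)
  w_1 = 0.159001·0.7718 + -0.001488·5.9656 = 0.1138  (Walmart)
  w_2 = 0.159001·1.8431 + -0.001488·7.7599 = 0.2815  (Exxon)
  w_3 = 0.159001·-0.0707 + -0.001488·19.7590 = -0.0406  (Starbucks)
  w_4 = 0.159001·0.9399 + -0.001488·20.3011 = 0.1192  (Qualcomm)
  w_5 = 0.159001·1.3017 + -0.001488·10.0863 = 0.1920  (Tesla)
Σw_i=1.0000  μᵀw=0.1620
σ²=wᵀΣw=λ₁·μ_p+λ₂ = 0.159001·0.162 + -0.001488 = 0.024270 ≈ 0.0243


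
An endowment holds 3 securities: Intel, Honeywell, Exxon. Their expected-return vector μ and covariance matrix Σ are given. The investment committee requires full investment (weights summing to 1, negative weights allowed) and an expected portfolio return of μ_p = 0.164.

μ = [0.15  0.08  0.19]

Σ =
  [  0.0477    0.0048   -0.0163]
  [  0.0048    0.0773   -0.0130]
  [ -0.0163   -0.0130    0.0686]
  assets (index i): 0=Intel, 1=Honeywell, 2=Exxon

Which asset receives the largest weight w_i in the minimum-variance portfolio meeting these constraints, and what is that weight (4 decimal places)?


u=Σ⁻¹μ = [4.3960  1.4496  4.0889]
v=Σ⁻¹𝟙 = [27.6427  15.2627  24.0378]
a=μᵀu=1.552272  b=𝟙ᵀu=9.934587  c=𝟙ᵀv=66.943104  D=ac−b²=5.217904
λ₁=(c·0.164−b)/D = (66.943104·0.164−9.934587)/5.217904 = 0.200096
λ₂=(a−b·0.164)/D = (1.552272−9.934587·0.164)/5.217904 = -0.014757
w* = 0.200096·u + -0.014757·v:
  w_0 = 0.200096·4.3960 + -0.014757·27.6427 = 0.4717  (Intel)
  w_1 = 0.200096·1.4496 + -0.014757·15.2627 = 0.0648  (Honeywell)
  w_2 = 0.200096·4.0889 + -0.014757·24.0378 = 0.4635  (Exxon)
Σw_i=1.0000  μᵀw=0.1640
σ²=wᵀΣw=λ₁·μ_p+λ₂ = 0.200096·0.164 + -0.014757 = 0.018059 ≈ 0.0181

Intel (0.4717)


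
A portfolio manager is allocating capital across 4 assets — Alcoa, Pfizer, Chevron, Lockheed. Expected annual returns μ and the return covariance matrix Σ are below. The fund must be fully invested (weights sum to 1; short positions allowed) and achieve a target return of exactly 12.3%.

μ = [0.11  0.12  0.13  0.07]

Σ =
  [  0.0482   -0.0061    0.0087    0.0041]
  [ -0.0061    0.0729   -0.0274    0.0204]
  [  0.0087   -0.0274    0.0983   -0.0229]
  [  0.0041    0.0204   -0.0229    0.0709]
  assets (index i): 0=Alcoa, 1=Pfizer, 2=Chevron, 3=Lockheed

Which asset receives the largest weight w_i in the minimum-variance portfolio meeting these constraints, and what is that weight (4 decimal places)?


Pfizer (0.4273)

u=Σ⁻¹μ = [2.1506  2.3370  1.9767  0.8290]
v=Σ⁻¹𝟙 = [18.8889  17.8156  16.5495  13.2313]
a=μᵀu=0.832006  b=𝟙ᵀu=7.293278  c=𝟙ᵀv=66.485311  D=ac−b²=2.124279
λ₁=(c·0.123−b)/D = (66.485311·0.123−7.293278)/2.124279 = 0.416337
λ₂=(a−b·0.123)/D = (0.832006−7.293278·0.123)/2.124279 = -0.030630
w* = 0.416337·u + -0.030630·v:
  w_0 = 0.416337·2.1506 + -0.030630·18.8889 = 0.3168  (Alcoa)
  w_1 = 0.416337·2.3370 + -0.030630·17.8156 = 0.4273  (Pfizer)
  w_2 = 0.416337·1.9767 + -0.030630·16.5495 = 0.3160  (Chevron)
  w_3 = 0.416337·0.8290 + -0.030630·13.2313 = -0.0602  (Lockheed)
Σw_i=1.0000  μᵀw=0.1230
σ²=wᵀΣw=λ₁·μ_p+λ₂ = 0.416337·0.123 + -0.030630 = 0.020579 ≈ 0.0206


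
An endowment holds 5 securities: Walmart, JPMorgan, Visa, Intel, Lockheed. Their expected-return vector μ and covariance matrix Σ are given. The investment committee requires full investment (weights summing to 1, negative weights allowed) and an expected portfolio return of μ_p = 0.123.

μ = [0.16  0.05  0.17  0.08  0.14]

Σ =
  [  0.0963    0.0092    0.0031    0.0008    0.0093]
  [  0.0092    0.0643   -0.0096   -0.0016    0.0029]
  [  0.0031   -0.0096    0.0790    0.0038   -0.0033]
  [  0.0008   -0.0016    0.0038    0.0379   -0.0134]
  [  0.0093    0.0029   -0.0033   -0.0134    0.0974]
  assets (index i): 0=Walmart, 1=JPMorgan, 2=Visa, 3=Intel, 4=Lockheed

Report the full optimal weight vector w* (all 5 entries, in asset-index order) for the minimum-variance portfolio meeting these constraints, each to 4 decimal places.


0.1511  0.1084  0.2482  0.2952  0.1972

x=Σ⁻¹μ = [1.3211  0.8966  2.1596  2.5062  1.7025]
y=Σ⁻¹𝟙 = [6.7660  16.7420  13.5373  30.4611  13.7718]
a=μᵀx=1.062174  b=𝟙ᵀx=8.585930  c=𝟙ᵀy=81.278134  D=ac−b²=12.613314
λ₁=(c·0.123−b)/D = (81.278134·0.123−8.585930)/12.613314 = 0.111888
λ₂=(a−b·0.123)/D = (1.062174−8.585930·0.123)/12.613314 = 0.000484
w* = 0.111888·x + 0.000484·y:
  w_0 = 0.111888·1.3211 + 0.000484·6.7660 = 0.1511  (Walmart)
  w_1 = 0.111888·0.8966 + 0.000484·16.7420 = 0.1084  (JPMorgan)
  w_2 = 0.111888·2.1596 + 0.000484·13.5373 = 0.2482  (Visa)
  w_3 = 0.111888·2.5062 + 0.000484·30.4611 = 0.2952  (Intel)
  w_4 = 0.111888·1.7025 + 0.000484·13.7718 = 0.1972  (Lockheed)
Σw_i=1.0000  μᵀw=0.1230
σ²=wᵀΣw=λ₁·μ_p+λ₂ = 0.111888·0.123 + 0.000484 = 0.014246 ≈ 0.0142


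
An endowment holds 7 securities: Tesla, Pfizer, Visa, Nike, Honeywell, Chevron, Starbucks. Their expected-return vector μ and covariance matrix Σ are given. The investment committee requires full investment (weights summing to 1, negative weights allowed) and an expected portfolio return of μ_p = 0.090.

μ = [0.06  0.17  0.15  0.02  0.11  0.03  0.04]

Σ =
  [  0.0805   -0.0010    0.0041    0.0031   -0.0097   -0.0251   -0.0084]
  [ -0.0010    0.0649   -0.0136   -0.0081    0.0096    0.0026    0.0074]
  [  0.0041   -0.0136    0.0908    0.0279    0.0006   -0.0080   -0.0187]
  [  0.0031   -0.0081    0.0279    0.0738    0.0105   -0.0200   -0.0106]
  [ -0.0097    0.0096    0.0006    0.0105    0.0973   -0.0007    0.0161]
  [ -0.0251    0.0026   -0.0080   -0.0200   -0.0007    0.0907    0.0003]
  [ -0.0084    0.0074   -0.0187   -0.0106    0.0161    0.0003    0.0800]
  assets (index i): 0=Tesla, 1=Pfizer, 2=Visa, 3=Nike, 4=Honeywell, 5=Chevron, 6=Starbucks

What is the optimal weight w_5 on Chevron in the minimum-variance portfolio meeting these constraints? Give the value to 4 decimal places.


0.1577

p=Σ⁻¹μ = [1.0679  2.8620  2.2770  -0.1484  0.8481  0.7166  0.6866]
q=Σ⁻¹𝟙 = [20.3999  16.8275  12.6993  17.0235  6.0727  21.0529  17.0085]
a=μᵀp=1.031458  b=𝟙ᵀp=8.309946  c=𝟙ᵀq=111.084227  D=ac−b²=45.523555
λ₁=(c·0.090−b)/D = (111.084227·0.090−8.309946)/45.523555 = 0.037072
λ₂=(a−b·0.090)/D = (1.031458−8.309946·0.090)/45.523555 = 0.006229
w* = 0.037072·p + 0.006229·q:
  w_0 = 0.037072·1.0679 + 0.006229·20.3999 = 0.1667  (Tesla)
  w_1 = 0.037072·2.8620 + 0.006229·16.8275 = 0.2109  (Pfizer)
  w_2 = 0.037072·2.2770 + 0.006229·12.6993 = 0.1635  (Visa)
  w_3 = 0.037072·-0.1484 + 0.006229·17.0235 = 0.1005  (Nike)
  w_4 = 0.037072·0.8481 + 0.006229·6.0727 = 0.0693  (Honeywell)
  w_5 = 0.037072·0.7166 + 0.006229·21.0529 = 0.1577  (Chevron)
  w_6 = 0.037072·0.6866 + 0.006229·17.0085 = 0.1314  (Starbucks)
Σw_i=1.0000  μᵀw=0.0900
σ²=wᵀΣw=λ₁·μ_p+λ₂ = 0.037072·0.090 + 0.006229 = 0.009565 ≈ 0.0096


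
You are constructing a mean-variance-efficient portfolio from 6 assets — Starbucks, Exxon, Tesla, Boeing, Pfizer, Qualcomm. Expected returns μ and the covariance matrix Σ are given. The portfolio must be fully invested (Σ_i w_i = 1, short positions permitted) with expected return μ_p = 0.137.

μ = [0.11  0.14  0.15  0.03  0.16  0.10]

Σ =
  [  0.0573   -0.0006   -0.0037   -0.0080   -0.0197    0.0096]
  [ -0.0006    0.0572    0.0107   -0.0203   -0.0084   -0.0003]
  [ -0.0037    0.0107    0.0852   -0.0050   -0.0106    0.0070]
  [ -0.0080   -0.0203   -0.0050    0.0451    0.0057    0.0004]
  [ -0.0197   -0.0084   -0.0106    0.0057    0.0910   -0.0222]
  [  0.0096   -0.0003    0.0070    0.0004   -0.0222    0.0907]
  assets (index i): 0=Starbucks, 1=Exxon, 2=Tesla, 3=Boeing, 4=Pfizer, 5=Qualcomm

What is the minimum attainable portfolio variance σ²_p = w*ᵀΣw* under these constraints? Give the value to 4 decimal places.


0.0118

p=Σ⁻¹μ = [3.3148  3.5413  1.8985  2.6413  3.1970  1.3877]
q=Σ⁻¹𝟙 = [30.0475  33.2650  13.0611  40.9694  22.5147  12.2771]
a=μᵀp=1.874718  b=𝟙ᵀp=15.980626  c=𝟙ᵀq=152.134764  D=ac−b²=29.829337
λ₁=(c·0.137−b)/D = (152.134764·0.137−15.980626)/29.829337 = 0.162988
λ₂=(a−b·0.137)/D = (1.874718−15.980626·0.137)/29.829337 = -0.010548
w* = 0.162988·p + -0.010548·q:
  w_0 = 0.162988·3.3148 + -0.010548·30.0475 = 0.2233  (Starbucks)
  w_1 = 0.162988·3.5413 + -0.010548·33.2650 = 0.2263  (Exxon)
  w_2 = 0.162988·1.8985 + -0.010548·13.0611 = 0.1717  (Tesla)
  w_3 = 0.162988·2.6413 + -0.010548·40.9694 = -0.0016  (Boeing)
  w_4 = 0.162988·3.1970 + -0.010548·22.5147 = 0.2836  (Pfizer)
  w_5 = 0.162988·1.3877 + -0.010548·12.2771 = 0.0967  (Qualcomm)
Σw_i=1.0000  μᵀw=0.1370
σ²=wᵀΣw=λ₁·μ_p+λ₂ = 0.162988·0.137 + -0.010548 = 0.011782 ≈ 0.0118
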